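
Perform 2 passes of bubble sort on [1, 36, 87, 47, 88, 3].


Initial: [1, 36, 87, 47, 88, 3]
Pass 1: [1, 36, 47, 87, 3, 88] (2 swaps)
Pass 2: [1, 36, 47, 3, 87, 88] (1 swaps)

After 2 passes: [1, 36, 47, 3, 87, 88]


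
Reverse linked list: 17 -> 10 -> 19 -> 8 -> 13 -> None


Step 1: curr=17, set curr.next=prev(None) | reversed so far: 17
Step 2: curr=10, set curr.next=prev(17) | reversed so far: 10 -> 17
Step 3: curr=19, set curr.next=prev(10) | reversed so far: 19 -> 10 -> 17
Step 4: curr=8, set curr.next=prev(19) | reversed so far: 8 -> 19 -> 10 -> 17
Step 5: curr=13, set curr.next=prev(8) | reversed so far: 13 -> 8 -> 19 -> 10 -> 17

13 -> 8 -> 19 -> 10 -> 17 -> None


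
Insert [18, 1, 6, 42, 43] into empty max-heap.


Insert 18: [18]
Insert 1: [18, 1]
Insert 6: [18, 1, 6]
Insert 42: [42, 18, 6, 1]
Insert 43: [43, 42, 6, 1, 18]

Final heap: [43, 42, 6, 1, 18]


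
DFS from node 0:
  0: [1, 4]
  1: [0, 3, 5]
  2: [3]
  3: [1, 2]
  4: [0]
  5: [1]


Visit 0, push [4, 1]
Visit 1, push [5, 3]
Visit 3, push [2]
Visit 2, push []
Visit 5, push []
Visit 4, push []

DFS order: [0, 1, 3, 2, 5, 4]


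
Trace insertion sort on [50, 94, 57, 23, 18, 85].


Initial: [50, 94, 57, 23, 18, 85]
Insert 94: [50, 94, 57, 23, 18, 85]
Insert 57: [50, 57, 94, 23, 18, 85]
Insert 23: [23, 50, 57, 94, 18, 85]
Insert 18: [18, 23, 50, 57, 94, 85]
Insert 85: [18, 23, 50, 57, 85, 94]

Sorted: [18, 23, 50, 57, 85, 94]


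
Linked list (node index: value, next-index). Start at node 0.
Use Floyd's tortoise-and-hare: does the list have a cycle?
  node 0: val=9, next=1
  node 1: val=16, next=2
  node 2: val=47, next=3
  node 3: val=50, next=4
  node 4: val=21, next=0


Floyd's tortoise (slow, +1) and hare (fast, +2):
  init: slow=0, fast=0
  step 1: slow=1, fast=2
  step 2: slow=2, fast=4
  step 3: slow=3, fast=1
  step 4: slow=4, fast=3
  step 5: slow=0, fast=0
  slow == fast at node 0: cycle detected

Cycle: yes


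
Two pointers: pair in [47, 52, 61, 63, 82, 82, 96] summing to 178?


lo=0(47)+hi=6(96)=143
lo=1(52)+hi=6(96)=148
lo=2(61)+hi=6(96)=157
lo=3(63)+hi=6(96)=159
lo=4(82)+hi=6(96)=178

Yes: 82+96=178


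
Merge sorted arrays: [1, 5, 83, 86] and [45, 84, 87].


Take 1 from A
Take 5 from A
Take 45 from B
Take 83 from A
Take 84 from B
Take 86 from A

Merged: [1, 5, 45, 83, 84, 86, 87]


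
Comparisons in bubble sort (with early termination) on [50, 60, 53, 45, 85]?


Algorithm: bubble sort (with early termination)
Input: [50, 60, 53, 45, 85]
Sorted: [45, 50, 53, 60, 85]

10


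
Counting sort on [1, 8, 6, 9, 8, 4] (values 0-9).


Input: [1, 8, 6, 9, 8, 4]
Counts: [0, 1, 0, 0, 1, 0, 1, 0, 2, 1]

Sorted: [1, 4, 6, 8, 8, 9]


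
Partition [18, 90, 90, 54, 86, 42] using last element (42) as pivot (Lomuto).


Pivot: 42
  18 <= 42: advance i (no swap)
Place pivot at 1: [18, 42, 90, 54, 86, 90]

Partitioned: [18, 42, 90, 54, 86, 90]


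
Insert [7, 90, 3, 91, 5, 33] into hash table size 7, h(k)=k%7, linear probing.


Insert 7: h=0 -> slot 0
Insert 90: h=6 -> slot 6
Insert 3: h=3 -> slot 3
Insert 91: h=0, 1 probes -> slot 1
Insert 5: h=5 -> slot 5
Insert 33: h=5, 4 probes -> slot 2

Table: [7, 91, 33, 3, None, 5, 90]


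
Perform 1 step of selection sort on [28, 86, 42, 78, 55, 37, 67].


Initial: [28, 86, 42, 78, 55, 37, 67]
Step 1: min=28 at 0
  Swap: [28, 86, 42, 78, 55, 37, 67]

After 1 step: [28, 86, 42, 78, 55, 37, 67]


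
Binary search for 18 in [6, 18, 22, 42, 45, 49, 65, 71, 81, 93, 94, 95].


Step 1: lo=0, hi=11, mid=5, val=49
Step 2: lo=0, hi=4, mid=2, val=22
Step 3: lo=0, hi=1, mid=0, val=6
Step 4: lo=1, hi=1, mid=1, val=18

Found at index 1


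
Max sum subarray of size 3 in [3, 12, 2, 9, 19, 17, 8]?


[0:3]: 17
[1:4]: 23
[2:5]: 30
[3:6]: 45
[4:7]: 44

Max: 45 at [3:6]


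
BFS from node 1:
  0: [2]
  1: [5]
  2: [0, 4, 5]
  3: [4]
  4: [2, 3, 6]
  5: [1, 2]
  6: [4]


Visit 1, enqueue [5]
Visit 5, enqueue [2]
Visit 2, enqueue [0, 4]
Visit 0, enqueue []
Visit 4, enqueue [3, 6]
Visit 3, enqueue []
Visit 6, enqueue []

BFS order: [1, 5, 2, 0, 4, 3, 6]


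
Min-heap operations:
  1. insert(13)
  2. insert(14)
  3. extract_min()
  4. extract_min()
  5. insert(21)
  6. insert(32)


insert(13) -> [13]
insert(14) -> [13, 14]
extract_min()->13, [14]
extract_min()->14, []
insert(21) -> [21]
insert(32) -> [21, 32]

Final heap: [21, 32]


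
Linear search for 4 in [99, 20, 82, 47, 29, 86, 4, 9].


i=0: 99!=4
i=1: 20!=4
i=2: 82!=4
i=3: 47!=4
i=4: 29!=4
i=5: 86!=4
i=6: 4==4 found!

Found at 6, 7 comps


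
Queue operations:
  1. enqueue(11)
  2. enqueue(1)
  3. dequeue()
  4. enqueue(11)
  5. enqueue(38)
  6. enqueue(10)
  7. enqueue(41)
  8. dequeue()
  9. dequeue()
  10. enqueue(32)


enqueue(11) -> [11]
enqueue(1) -> [11, 1]
dequeue()->11, [1]
enqueue(11) -> [1, 11]
enqueue(38) -> [1, 11, 38]
enqueue(10) -> [1, 11, 38, 10]
enqueue(41) -> [1, 11, 38, 10, 41]
dequeue()->1, [11, 38, 10, 41]
dequeue()->11, [38, 10, 41]
enqueue(32) -> [38, 10, 41, 32]

Final queue: [38, 10, 41, 32]


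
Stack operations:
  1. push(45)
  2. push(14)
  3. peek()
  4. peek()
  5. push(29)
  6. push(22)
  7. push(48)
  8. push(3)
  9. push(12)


push(45) -> [45]
push(14) -> [45, 14]
peek()->14
peek()->14
push(29) -> [45, 14, 29]
push(22) -> [45, 14, 29, 22]
push(48) -> [45, 14, 29, 22, 48]
push(3) -> [45, 14, 29, 22, 48, 3]
push(12) -> [45, 14, 29, 22, 48, 3, 12]

Final stack: [45, 14, 29, 22, 48, 3, 12]


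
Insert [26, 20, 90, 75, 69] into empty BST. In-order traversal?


Insert 26: root
Insert 20: L from 26
Insert 90: R from 26
Insert 75: R from 26 -> L from 90
Insert 69: R from 26 -> L from 90 -> L from 75

In-order: [20, 26, 69, 75, 90]


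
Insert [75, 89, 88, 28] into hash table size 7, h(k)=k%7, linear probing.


Insert 75: h=5 -> slot 5
Insert 89: h=5, 1 probes -> slot 6
Insert 88: h=4 -> slot 4
Insert 28: h=0 -> slot 0

Table: [28, None, None, None, 88, 75, 89]


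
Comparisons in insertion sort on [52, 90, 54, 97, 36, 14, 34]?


Algorithm: insertion sort
Input: [52, 90, 54, 97, 36, 14, 34]
Sorted: [14, 34, 36, 52, 54, 90, 97]

19


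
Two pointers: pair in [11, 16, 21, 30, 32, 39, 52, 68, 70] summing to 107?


lo=0(11)+hi=8(70)=81
lo=1(16)+hi=8(70)=86
lo=2(21)+hi=8(70)=91
lo=3(30)+hi=8(70)=100
lo=4(32)+hi=8(70)=102
lo=5(39)+hi=8(70)=109
lo=5(39)+hi=7(68)=107

Yes: 39+68=107


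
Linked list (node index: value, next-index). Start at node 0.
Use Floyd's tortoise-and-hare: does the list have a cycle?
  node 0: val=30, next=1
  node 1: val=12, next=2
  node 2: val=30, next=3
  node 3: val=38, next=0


Floyd's tortoise (slow, +1) and hare (fast, +2):
  init: slow=0, fast=0
  step 1: slow=1, fast=2
  step 2: slow=2, fast=0
  step 3: slow=3, fast=2
  step 4: slow=0, fast=0
  slow == fast at node 0: cycle detected

Cycle: yes


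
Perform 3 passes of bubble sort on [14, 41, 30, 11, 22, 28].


Initial: [14, 41, 30, 11, 22, 28]
Pass 1: [14, 30, 11, 22, 28, 41] (4 swaps)
Pass 2: [14, 11, 22, 28, 30, 41] (3 swaps)
Pass 3: [11, 14, 22, 28, 30, 41] (1 swaps)

After 3 passes: [11, 14, 22, 28, 30, 41]


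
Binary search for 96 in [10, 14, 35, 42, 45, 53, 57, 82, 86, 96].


Step 1: lo=0, hi=9, mid=4, val=45
Step 2: lo=5, hi=9, mid=7, val=82
Step 3: lo=8, hi=9, mid=8, val=86
Step 4: lo=9, hi=9, mid=9, val=96

Found at index 9


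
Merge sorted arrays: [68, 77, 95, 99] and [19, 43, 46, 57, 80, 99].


Take 19 from B
Take 43 from B
Take 46 from B
Take 57 from B
Take 68 from A
Take 77 from A
Take 80 from B
Take 95 from A
Take 99 from A

Merged: [19, 43, 46, 57, 68, 77, 80, 95, 99, 99]


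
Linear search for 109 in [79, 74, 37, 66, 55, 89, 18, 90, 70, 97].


i=0: 79!=109
i=1: 74!=109
i=2: 37!=109
i=3: 66!=109
i=4: 55!=109
i=5: 89!=109
i=6: 18!=109
i=7: 90!=109
i=8: 70!=109
i=9: 97!=109

Not found, 10 comps


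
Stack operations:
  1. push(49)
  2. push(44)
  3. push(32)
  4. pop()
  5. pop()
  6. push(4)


push(49) -> [49]
push(44) -> [49, 44]
push(32) -> [49, 44, 32]
pop()->32, [49, 44]
pop()->44, [49]
push(4) -> [49, 4]

Final stack: [49, 4]


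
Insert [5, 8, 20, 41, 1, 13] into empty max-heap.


Insert 5: [5]
Insert 8: [8, 5]
Insert 20: [20, 5, 8]
Insert 41: [41, 20, 8, 5]
Insert 1: [41, 20, 8, 5, 1]
Insert 13: [41, 20, 13, 5, 1, 8]

Final heap: [41, 20, 13, 5, 1, 8]


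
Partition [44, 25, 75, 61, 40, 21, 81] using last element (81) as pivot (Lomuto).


Pivot: 81
  44 <= 81: advance i (no swap)
  25 <= 81: advance i (no swap)
  75 <= 81: advance i (no swap)
  61 <= 81: advance i (no swap)
  40 <= 81: advance i (no swap)
  21 <= 81: advance i (no swap)
Place pivot at 6: [44, 25, 75, 61, 40, 21, 81]

Partitioned: [44, 25, 75, 61, 40, 21, 81]


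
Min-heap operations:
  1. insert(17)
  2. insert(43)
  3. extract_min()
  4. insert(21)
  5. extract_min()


insert(17) -> [17]
insert(43) -> [17, 43]
extract_min()->17, [43]
insert(21) -> [21, 43]
extract_min()->21, [43]

Final heap: [43]


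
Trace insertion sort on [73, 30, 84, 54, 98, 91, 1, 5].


Initial: [73, 30, 84, 54, 98, 91, 1, 5]
Insert 30: [30, 73, 84, 54, 98, 91, 1, 5]
Insert 84: [30, 73, 84, 54, 98, 91, 1, 5]
Insert 54: [30, 54, 73, 84, 98, 91, 1, 5]
Insert 98: [30, 54, 73, 84, 98, 91, 1, 5]
Insert 91: [30, 54, 73, 84, 91, 98, 1, 5]
Insert 1: [1, 30, 54, 73, 84, 91, 98, 5]
Insert 5: [1, 5, 30, 54, 73, 84, 91, 98]

Sorted: [1, 5, 30, 54, 73, 84, 91, 98]


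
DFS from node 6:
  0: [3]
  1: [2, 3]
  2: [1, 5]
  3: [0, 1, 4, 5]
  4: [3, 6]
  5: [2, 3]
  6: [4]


Visit 6, push [4]
Visit 4, push [3]
Visit 3, push [5, 1, 0]
Visit 0, push []
Visit 1, push [2]
Visit 2, push [5]
Visit 5, push []

DFS order: [6, 4, 3, 0, 1, 2, 5]


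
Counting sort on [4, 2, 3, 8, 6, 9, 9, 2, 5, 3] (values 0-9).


Input: [4, 2, 3, 8, 6, 9, 9, 2, 5, 3]
Counts: [0, 0, 2, 2, 1, 1, 1, 0, 1, 2]

Sorted: [2, 2, 3, 3, 4, 5, 6, 8, 9, 9]


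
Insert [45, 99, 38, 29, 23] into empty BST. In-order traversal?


Insert 45: root
Insert 99: R from 45
Insert 38: L from 45
Insert 29: L from 45 -> L from 38
Insert 23: L from 45 -> L from 38 -> L from 29

In-order: [23, 29, 38, 45, 99]


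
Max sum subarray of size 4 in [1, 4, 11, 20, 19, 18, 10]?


[0:4]: 36
[1:5]: 54
[2:6]: 68
[3:7]: 67

Max: 68 at [2:6]


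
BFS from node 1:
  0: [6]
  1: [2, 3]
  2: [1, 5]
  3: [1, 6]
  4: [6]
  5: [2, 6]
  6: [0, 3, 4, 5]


Visit 1, enqueue [2, 3]
Visit 2, enqueue [5]
Visit 3, enqueue [6]
Visit 5, enqueue []
Visit 6, enqueue [0, 4]
Visit 0, enqueue []
Visit 4, enqueue []

BFS order: [1, 2, 3, 5, 6, 0, 4]


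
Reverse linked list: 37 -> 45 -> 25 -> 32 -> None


Step 1: curr=37, set curr.next=prev(None) | reversed so far: 37
Step 2: curr=45, set curr.next=prev(37) | reversed so far: 45 -> 37
Step 3: curr=25, set curr.next=prev(45) | reversed so far: 25 -> 45 -> 37
Step 4: curr=32, set curr.next=prev(25) | reversed so far: 32 -> 25 -> 45 -> 37

32 -> 25 -> 45 -> 37 -> None


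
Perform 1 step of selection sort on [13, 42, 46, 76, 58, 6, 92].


Initial: [13, 42, 46, 76, 58, 6, 92]
Step 1: min=6 at 5
  Swap: [6, 42, 46, 76, 58, 13, 92]

After 1 step: [6, 42, 46, 76, 58, 13, 92]


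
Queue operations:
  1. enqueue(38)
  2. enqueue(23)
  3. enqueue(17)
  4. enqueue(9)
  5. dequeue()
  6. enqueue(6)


enqueue(38) -> [38]
enqueue(23) -> [38, 23]
enqueue(17) -> [38, 23, 17]
enqueue(9) -> [38, 23, 17, 9]
dequeue()->38, [23, 17, 9]
enqueue(6) -> [23, 17, 9, 6]

Final queue: [23, 17, 9, 6]


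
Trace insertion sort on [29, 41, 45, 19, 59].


Initial: [29, 41, 45, 19, 59]
Insert 41: [29, 41, 45, 19, 59]
Insert 45: [29, 41, 45, 19, 59]
Insert 19: [19, 29, 41, 45, 59]
Insert 59: [19, 29, 41, 45, 59]

Sorted: [19, 29, 41, 45, 59]


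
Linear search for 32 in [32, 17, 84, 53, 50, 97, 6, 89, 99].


i=0: 32==32 found!

Found at 0, 1 comps


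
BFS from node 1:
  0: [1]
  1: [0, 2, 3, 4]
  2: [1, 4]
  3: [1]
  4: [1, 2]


Visit 1, enqueue [0, 2, 3, 4]
Visit 0, enqueue []
Visit 2, enqueue []
Visit 3, enqueue []
Visit 4, enqueue []

BFS order: [1, 0, 2, 3, 4]


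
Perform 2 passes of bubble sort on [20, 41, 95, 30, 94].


Initial: [20, 41, 95, 30, 94]
Pass 1: [20, 41, 30, 94, 95] (2 swaps)
Pass 2: [20, 30, 41, 94, 95] (1 swaps)

After 2 passes: [20, 30, 41, 94, 95]


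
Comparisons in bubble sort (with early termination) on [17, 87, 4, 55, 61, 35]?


Algorithm: bubble sort (with early termination)
Input: [17, 87, 4, 55, 61, 35]
Sorted: [4, 17, 35, 55, 61, 87]

14


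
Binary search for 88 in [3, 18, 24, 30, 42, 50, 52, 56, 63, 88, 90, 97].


Step 1: lo=0, hi=11, mid=5, val=50
Step 2: lo=6, hi=11, mid=8, val=63
Step 3: lo=9, hi=11, mid=10, val=90
Step 4: lo=9, hi=9, mid=9, val=88

Found at index 9


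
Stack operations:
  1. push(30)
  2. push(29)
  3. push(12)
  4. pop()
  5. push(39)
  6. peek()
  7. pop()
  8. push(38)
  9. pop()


push(30) -> [30]
push(29) -> [30, 29]
push(12) -> [30, 29, 12]
pop()->12, [30, 29]
push(39) -> [30, 29, 39]
peek()->39
pop()->39, [30, 29]
push(38) -> [30, 29, 38]
pop()->38, [30, 29]

Final stack: [30, 29]


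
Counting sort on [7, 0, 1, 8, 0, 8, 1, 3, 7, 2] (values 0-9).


Input: [7, 0, 1, 8, 0, 8, 1, 3, 7, 2]
Counts: [2, 2, 1, 1, 0, 0, 0, 2, 2, 0]

Sorted: [0, 0, 1, 1, 2, 3, 7, 7, 8, 8]


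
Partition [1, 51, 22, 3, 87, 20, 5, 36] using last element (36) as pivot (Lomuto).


Pivot: 36
  1 <= 36: advance i (no swap)
  22 <= 36: swap -> [1, 22, 51, 3, 87, 20, 5, 36]
  3 <= 36: swap -> [1, 22, 3, 51, 87, 20, 5, 36]
  20 <= 36: swap -> [1, 22, 3, 20, 87, 51, 5, 36]
  5 <= 36: swap -> [1, 22, 3, 20, 5, 51, 87, 36]
Place pivot at 5: [1, 22, 3, 20, 5, 36, 87, 51]

Partitioned: [1, 22, 3, 20, 5, 36, 87, 51]


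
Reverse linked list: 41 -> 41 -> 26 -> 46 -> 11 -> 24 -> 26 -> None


Step 1: curr=41, set curr.next=prev(None) | reversed so far: 41
Step 2: curr=41, set curr.next=prev(41) | reversed so far: 41 -> 41
Step 3: curr=26, set curr.next=prev(41) | reversed so far: 26 -> 41 -> 41
Step 4: curr=46, set curr.next=prev(26) | reversed so far: 46 -> 26 -> 41 -> 41
Step 5: curr=11, set curr.next=prev(46) | reversed so far: 11 -> 46 -> 26 -> 41 -> 41
Step 6: curr=24, set curr.next=prev(11) | reversed so far: 24 -> 11 -> 46 -> 26 -> 41 -> 41
Step 7: curr=26, set curr.next=prev(24) | reversed so far: 26 -> 24 -> 11 -> 46 -> 26 -> 41 -> 41

26 -> 24 -> 11 -> 46 -> 26 -> 41 -> 41 -> None


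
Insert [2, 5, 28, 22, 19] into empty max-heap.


Insert 2: [2]
Insert 5: [5, 2]
Insert 28: [28, 2, 5]
Insert 22: [28, 22, 5, 2]
Insert 19: [28, 22, 5, 2, 19]

Final heap: [28, 22, 5, 2, 19]


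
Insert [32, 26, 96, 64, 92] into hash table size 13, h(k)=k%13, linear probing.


Insert 32: h=6 -> slot 6
Insert 26: h=0 -> slot 0
Insert 96: h=5 -> slot 5
Insert 64: h=12 -> slot 12
Insert 92: h=1 -> slot 1

Table: [26, 92, None, None, None, 96, 32, None, None, None, None, None, 64]


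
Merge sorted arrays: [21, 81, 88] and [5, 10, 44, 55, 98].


Take 5 from B
Take 10 from B
Take 21 from A
Take 44 from B
Take 55 from B
Take 81 from A
Take 88 from A

Merged: [5, 10, 21, 44, 55, 81, 88, 98]


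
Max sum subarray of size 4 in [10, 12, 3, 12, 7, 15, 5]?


[0:4]: 37
[1:5]: 34
[2:6]: 37
[3:7]: 39

Max: 39 at [3:7]


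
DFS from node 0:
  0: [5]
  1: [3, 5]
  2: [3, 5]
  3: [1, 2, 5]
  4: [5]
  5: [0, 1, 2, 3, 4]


Visit 0, push [5]
Visit 5, push [4, 3, 2, 1]
Visit 1, push [3]
Visit 3, push [2]
Visit 2, push []
Visit 4, push []

DFS order: [0, 5, 1, 3, 2, 4]


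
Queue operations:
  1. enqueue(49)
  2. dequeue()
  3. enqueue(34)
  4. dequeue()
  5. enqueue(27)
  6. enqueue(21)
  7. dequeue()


enqueue(49) -> [49]
dequeue()->49, []
enqueue(34) -> [34]
dequeue()->34, []
enqueue(27) -> [27]
enqueue(21) -> [27, 21]
dequeue()->27, [21]

Final queue: [21]


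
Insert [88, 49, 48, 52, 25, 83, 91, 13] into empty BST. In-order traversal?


Insert 88: root
Insert 49: L from 88
Insert 48: L from 88 -> L from 49
Insert 52: L from 88 -> R from 49
Insert 25: L from 88 -> L from 49 -> L from 48
Insert 83: L from 88 -> R from 49 -> R from 52
Insert 91: R from 88
Insert 13: L from 88 -> L from 49 -> L from 48 -> L from 25

In-order: [13, 25, 48, 49, 52, 83, 88, 91]


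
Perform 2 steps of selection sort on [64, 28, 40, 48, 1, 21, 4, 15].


Initial: [64, 28, 40, 48, 1, 21, 4, 15]
Step 1: min=1 at 4
  Swap: [1, 28, 40, 48, 64, 21, 4, 15]
Step 2: min=4 at 6
  Swap: [1, 4, 40, 48, 64, 21, 28, 15]

After 2 steps: [1, 4, 40, 48, 64, 21, 28, 15]


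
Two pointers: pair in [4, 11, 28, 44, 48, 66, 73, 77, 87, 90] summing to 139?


lo=0(4)+hi=9(90)=94
lo=1(11)+hi=9(90)=101
lo=2(28)+hi=9(90)=118
lo=3(44)+hi=9(90)=134
lo=4(48)+hi=9(90)=138
lo=5(66)+hi=9(90)=156
lo=5(66)+hi=8(87)=153
lo=5(66)+hi=7(77)=143
lo=5(66)+hi=6(73)=139

Yes: 66+73=139


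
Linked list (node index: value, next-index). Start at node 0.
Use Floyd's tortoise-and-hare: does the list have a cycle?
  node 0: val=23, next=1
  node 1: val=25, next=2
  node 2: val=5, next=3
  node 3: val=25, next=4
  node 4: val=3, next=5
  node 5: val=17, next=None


Floyd's tortoise (slow, +1) and hare (fast, +2):
  init: slow=0, fast=0
  step 1: slow=1, fast=2
  step 2: slow=2, fast=4
  step 3: fast 4->5->None, no cycle

Cycle: no


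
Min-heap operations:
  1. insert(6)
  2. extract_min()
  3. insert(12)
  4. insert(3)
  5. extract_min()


insert(6) -> [6]
extract_min()->6, []
insert(12) -> [12]
insert(3) -> [3, 12]
extract_min()->3, [12]

Final heap: [12]


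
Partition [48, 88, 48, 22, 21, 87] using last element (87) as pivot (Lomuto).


Pivot: 87
  48 <= 87: advance i (no swap)
  48 <= 87: swap -> [48, 48, 88, 22, 21, 87]
  22 <= 87: swap -> [48, 48, 22, 88, 21, 87]
  21 <= 87: swap -> [48, 48, 22, 21, 88, 87]
Place pivot at 4: [48, 48, 22, 21, 87, 88]

Partitioned: [48, 48, 22, 21, 87, 88]


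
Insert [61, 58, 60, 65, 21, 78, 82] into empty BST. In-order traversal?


Insert 61: root
Insert 58: L from 61
Insert 60: L from 61 -> R from 58
Insert 65: R from 61
Insert 21: L from 61 -> L from 58
Insert 78: R from 61 -> R from 65
Insert 82: R from 61 -> R from 65 -> R from 78

In-order: [21, 58, 60, 61, 65, 78, 82]


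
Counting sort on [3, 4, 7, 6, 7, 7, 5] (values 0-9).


Input: [3, 4, 7, 6, 7, 7, 5]
Counts: [0, 0, 0, 1, 1, 1, 1, 3, 0, 0]

Sorted: [3, 4, 5, 6, 7, 7, 7]


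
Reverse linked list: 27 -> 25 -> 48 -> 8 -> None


Step 1: curr=27, set curr.next=prev(None) | reversed so far: 27
Step 2: curr=25, set curr.next=prev(27) | reversed so far: 25 -> 27
Step 3: curr=48, set curr.next=prev(25) | reversed so far: 48 -> 25 -> 27
Step 4: curr=8, set curr.next=prev(48) | reversed so far: 8 -> 48 -> 25 -> 27

8 -> 48 -> 25 -> 27 -> None


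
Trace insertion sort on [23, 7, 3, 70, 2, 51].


Initial: [23, 7, 3, 70, 2, 51]
Insert 7: [7, 23, 3, 70, 2, 51]
Insert 3: [3, 7, 23, 70, 2, 51]
Insert 70: [3, 7, 23, 70, 2, 51]
Insert 2: [2, 3, 7, 23, 70, 51]
Insert 51: [2, 3, 7, 23, 51, 70]

Sorted: [2, 3, 7, 23, 51, 70]


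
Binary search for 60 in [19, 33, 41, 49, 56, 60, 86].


Step 1: lo=0, hi=6, mid=3, val=49
Step 2: lo=4, hi=6, mid=5, val=60

Found at index 5


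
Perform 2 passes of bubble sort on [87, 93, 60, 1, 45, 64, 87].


Initial: [87, 93, 60, 1, 45, 64, 87]
Pass 1: [87, 60, 1, 45, 64, 87, 93] (5 swaps)
Pass 2: [60, 1, 45, 64, 87, 87, 93] (4 swaps)

After 2 passes: [60, 1, 45, 64, 87, 87, 93]


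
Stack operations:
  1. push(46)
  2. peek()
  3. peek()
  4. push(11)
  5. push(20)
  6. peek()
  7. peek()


push(46) -> [46]
peek()->46
peek()->46
push(11) -> [46, 11]
push(20) -> [46, 11, 20]
peek()->20
peek()->20

Final stack: [46, 11, 20]


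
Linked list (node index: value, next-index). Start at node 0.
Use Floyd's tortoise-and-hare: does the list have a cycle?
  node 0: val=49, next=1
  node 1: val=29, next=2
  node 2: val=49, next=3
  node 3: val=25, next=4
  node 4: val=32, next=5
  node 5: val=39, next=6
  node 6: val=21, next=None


Floyd's tortoise (slow, +1) and hare (fast, +2):
  init: slow=0, fast=0
  step 1: slow=1, fast=2
  step 2: slow=2, fast=4
  step 3: slow=3, fast=6
  step 4: fast -> None, no cycle

Cycle: no


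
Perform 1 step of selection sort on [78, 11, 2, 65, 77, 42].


Initial: [78, 11, 2, 65, 77, 42]
Step 1: min=2 at 2
  Swap: [2, 11, 78, 65, 77, 42]

After 1 step: [2, 11, 78, 65, 77, 42]


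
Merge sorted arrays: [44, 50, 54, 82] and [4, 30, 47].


Take 4 from B
Take 30 from B
Take 44 from A
Take 47 from B

Merged: [4, 30, 44, 47, 50, 54, 82]


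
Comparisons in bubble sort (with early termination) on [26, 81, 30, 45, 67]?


Algorithm: bubble sort (with early termination)
Input: [26, 81, 30, 45, 67]
Sorted: [26, 30, 45, 67, 81]

7


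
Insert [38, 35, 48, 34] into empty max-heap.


Insert 38: [38]
Insert 35: [38, 35]
Insert 48: [48, 35, 38]
Insert 34: [48, 35, 38, 34]

Final heap: [48, 35, 38, 34]


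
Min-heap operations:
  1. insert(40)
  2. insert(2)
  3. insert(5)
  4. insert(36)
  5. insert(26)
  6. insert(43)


insert(40) -> [40]
insert(2) -> [2, 40]
insert(5) -> [2, 40, 5]
insert(36) -> [2, 36, 5, 40]
insert(26) -> [2, 26, 5, 40, 36]
insert(43) -> [2, 26, 5, 40, 36, 43]

Final heap: [2, 26, 5, 40, 36, 43]


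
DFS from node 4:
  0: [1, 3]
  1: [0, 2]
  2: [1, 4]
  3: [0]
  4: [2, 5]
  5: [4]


Visit 4, push [5, 2]
Visit 2, push [1]
Visit 1, push [0]
Visit 0, push [3]
Visit 3, push []
Visit 5, push []

DFS order: [4, 2, 1, 0, 3, 5]


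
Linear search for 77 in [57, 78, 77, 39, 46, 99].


i=0: 57!=77
i=1: 78!=77
i=2: 77==77 found!

Found at 2, 3 comps


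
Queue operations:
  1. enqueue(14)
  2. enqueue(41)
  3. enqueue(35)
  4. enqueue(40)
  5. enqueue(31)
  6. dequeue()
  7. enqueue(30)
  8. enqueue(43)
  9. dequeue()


enqueue(14) -> [14]
enqueue(41) -> [14, 41]
enqueue(35) -> [14, 41, 35]
enqueue(40) -> [14, 41, 35, 40]
enqueue(31) -> [14, 41, 35, 40, 31]
dequeue()->14, [41, 35, 40, 31]
enqueue(30) -> [41, 35, 40, 31, 30]
enqueue(43) -> [41, 35, 40, 31, 30, 43]
dequeue()->41, [35, 40, 31, 30, 43]

Final queue: [35, 40, 31, 30, 43]


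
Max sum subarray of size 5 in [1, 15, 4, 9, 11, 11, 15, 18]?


[0:5]: 40
[1:6]: 50
[2:7]: 50
[3:8]: 64

Max: 64 at [3:8]


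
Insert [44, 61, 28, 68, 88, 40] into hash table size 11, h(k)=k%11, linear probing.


Insert 44: h=0 -> slot 0
Insert 61: h=6 -> slot 6
Insert 28: h=6, 1 probes -> slot 7
Insert 68: h=2 -> slot 2
Insert 88: h=0, 1 probes -> slot 1
Insert 40: h=7, 1 probes -> slot 8

Table: [44, 88, 68, None, None, None, 61, 28, 40, None, None]


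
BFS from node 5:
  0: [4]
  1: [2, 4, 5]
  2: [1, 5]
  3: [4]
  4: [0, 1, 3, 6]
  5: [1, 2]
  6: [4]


Visit 5, enqueue [1, 2]
Visit 1, enqueue [4]
Visit 2, enqueue []
Visit 4, enqueue [0, 3, 6]
Visit 0, enqueue []
Visit 3, enqueue []
Visit 6, enqueue []

BFS order: [5, 1, 2, 4, 0, 3, 6]


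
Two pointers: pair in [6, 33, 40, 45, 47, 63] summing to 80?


lo=0(6)+hi=5(63)=69
lo=1(33)+hi=5(63)=96
lo=1(33)+hi=4(47)=80

Yes: 33+47=80


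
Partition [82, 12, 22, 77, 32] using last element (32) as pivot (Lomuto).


Pivot: 32
  12 <= 32: swap -> [12, 82, 22, 77, 32]
  22 <= 32: swap -> [12, 22, 82, 77, 32]
Place pivot at 2: [12, 22, 32, 77, 82]

Partitioned: [12, 22, 32, 77, 82]


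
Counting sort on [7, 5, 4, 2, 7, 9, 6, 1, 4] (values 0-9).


Input: [7, 5, 4, 2, 7, 9, 6, 1, 4]
Counts: [0, 1, 1, 0, 2, 1, 1, 2, 0, 1]

Sorted: [1, 2, 4, 4, 5, 6, 7, 7, 9]


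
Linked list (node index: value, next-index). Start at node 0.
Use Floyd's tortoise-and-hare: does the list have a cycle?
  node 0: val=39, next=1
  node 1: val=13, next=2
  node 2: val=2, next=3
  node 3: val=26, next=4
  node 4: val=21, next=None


Floyd's tortoise (slow, +1) and hare (fast, +2):
  init: slow=0, fast=0
  step 1: slow=1, fast=2
  step 2: slow=2, fast=4
  step 3: fast -> None, no cycle

Cycle: no


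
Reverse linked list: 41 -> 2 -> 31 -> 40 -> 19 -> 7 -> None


Step 1: curr=41, set curr.next=prev(None) | reversed so far: 41
Step 2: curr=2, set curr.next=prev(41) | reversed so far: 2 -> 41
Step 3: curr=31, set curr.next=prev(2) | reversed so far: 31 -> 2 -> 41
Step 4: curr=40, set curr.next=prev(31) | reversed so far: 40 -> 31 -> 2 -> 41
Step 5: curr=19, set curr.next=prev(40) | reversed so far: 19 -> 40 -> 31 -> 2 -> 41
Step 6: curr=7, set curr.next=prev(19) | reversed so far: 7 -> 19 -> 40 -> 31 -> 2 -> 41

7 -> 19 -> 40 -> 31 -> 2 -> 41 -> None


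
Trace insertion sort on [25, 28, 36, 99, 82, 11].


Initial: [25, 28, 36, 99, 82, 11]
Insert 28: [25, 28, 36, 99, 82, 11]
Insert 36: [25, 28, 36, 99, 82, 11]
Insert 99: [25, 28, 36, 99, 82, 11]
Insert 82: [25, 28, 36, 82, 99, 11]
Insert 11: [11, 25, 28, 36, 82, 99]

Sorted: [11, 25, 28, 36, 82, 99]


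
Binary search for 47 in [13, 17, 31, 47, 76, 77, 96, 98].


Step 1: lo=0, hi=7, mid=3, val=47

Found at index 3


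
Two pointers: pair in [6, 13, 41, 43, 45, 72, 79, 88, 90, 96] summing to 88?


lo=0(6)+hi=9(96)=102
lo=0(6)+hi=8(90)=96
lo=0(6)+hi=7(88)=94
lo=0(6)+hi=6(79)=85
lo=1(13)+hi=6(79)=92
lo=1(13)+hi=5(72)=85
lo=2(41)+hi=5(72)=113
lo=2(41)+hi=4(45)=86
lo=3(43)+hi=4(45)=88

Yes: 43+45=88


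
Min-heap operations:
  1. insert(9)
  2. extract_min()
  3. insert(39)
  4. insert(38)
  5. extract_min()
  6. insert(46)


insert(9) -> [9]
extract_min()->9, []
insert(39) -> [39]
insert(38) -> [38, 39]
extract_min()->38, [39]
insert(46) -> [39, 46]

Final heap: [39, 46]


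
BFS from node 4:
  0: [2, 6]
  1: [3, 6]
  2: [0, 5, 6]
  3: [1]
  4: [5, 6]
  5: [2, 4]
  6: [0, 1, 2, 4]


Visit 4, enqueue [5, 6]
Visit 5, enqueue [2]
Visit 6, enqueue [0, 1]
Visit 2, enqueue []
Visit 0, enqueue []
Visit 1, enqueue [3]
Visit 3, enqueue []

BFS order: [4, 5, 6, 2, 0, 1, 3]


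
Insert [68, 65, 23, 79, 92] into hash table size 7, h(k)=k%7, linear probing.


Insert 68: h=5 -> slot 5
Insert 65: h=2 -> slot 2
Insert 23: h=2, 1 probes -> slot 3
Insert 79: h=2, 2 probes -> slot 4
Insert 92: h=1 -> slot 1

Table: [None, 92, 65, 23, 79, 68, None]


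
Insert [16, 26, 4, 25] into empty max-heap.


Insert 16: [16]
Insert 26: [26, 16]
Insert 4: [26, 16, 4]
Insert 25: [26, 25, 4, 16]

Final heap: [26, 25, 4, 16]


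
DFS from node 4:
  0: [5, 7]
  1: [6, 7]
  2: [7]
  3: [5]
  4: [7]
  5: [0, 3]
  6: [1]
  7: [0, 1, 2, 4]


Visit 4, push [7]
Visit 7, push [2, 1, 0]
Visit 0, push [5]
Visit 5, push [3]
Visit 3, push []
Visit 1, push [6]
Visit 6, push []
Visit 2, push []

DFS order: [4, 7, 0, 5, 3, 1, 6, 2]


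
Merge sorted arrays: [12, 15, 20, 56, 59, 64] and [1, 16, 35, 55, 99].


Take 1 from B
Take 12 from A
Take 15 from A
Take 16 from B
Take 20 from A
Take 35 from B
Take 55 from B
Take 56 from A
Take 59 from A
Take 64 from A

Merged: [1, 12, 15, 16, 20, 35, 55, 56, 59, 64, 99]


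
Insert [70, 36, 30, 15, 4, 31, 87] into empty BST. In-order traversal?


Insert 70: root
Insert 36: L from 70
Insert 30: L from 70 -> L from 36
Insert 15: L from 70 -> L from 36 -> L from 30
Insert 4: L from 70 -> L from 36 -> L from 30 -> L from 15
Insert 31: L from 70 -> L from 36 -> R from 30
Insert 87: R from 70

In-order: [4, 15, 30, 31, 36, 70, 87]


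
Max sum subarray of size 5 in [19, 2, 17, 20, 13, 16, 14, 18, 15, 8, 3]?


[0:5]: 71
[1:6]: 68
[2:7]: 80
[3:8]: 81
[4:9]: 76
[5:10]: 71
[6:11]: 58

Max: 81 at [3:8]


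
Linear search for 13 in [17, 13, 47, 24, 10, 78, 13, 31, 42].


i=0: 17!=13
i=1: 13==13 found!

Found at 1, 2 comps


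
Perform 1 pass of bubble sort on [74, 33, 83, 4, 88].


Initial: [74, 33, 83, 4, 88]
Pass 1: [33, 74, 4, 83, 88] (2 swaps)

After 1 pass: [33, 74, 4, 83, 88]


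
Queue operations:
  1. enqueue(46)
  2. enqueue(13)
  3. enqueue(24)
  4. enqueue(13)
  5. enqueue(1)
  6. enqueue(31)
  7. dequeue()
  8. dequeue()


enqueue(46) -> [46]
enqueue(13) -> [46, 13]
enqueue(24) -> [46, 13, 24]
enqueue(13) -> [46, 13, 24, 13]
enqueue(1) -> [46, 13, 24, 13, 1]
enqueue(31) -> [46, 13, 24, 13, 1, 31]
dequeue()->46, [13, 24, 13, 1, 31]
dequeue()->13, [24, 13, 1, 31]

Final queue: [24, 13, 1, 31]


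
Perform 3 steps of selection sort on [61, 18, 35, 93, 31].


Initial: [61, 18, 35, 93, 31]
Step 1: min=18 at 1
  Swap: [18, 61, 35, 93, 31]
Step 2: min=31 at 4
  Swap: [18, 31, 35, 93, 61]
Step 3: min=35 at 2
  Swap: [18, 31, 35, 93, 61]

After 3 steps: [18, 31, 35, 93, 61]


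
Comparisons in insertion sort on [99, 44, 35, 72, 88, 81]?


Algorithm: insertion sort
Input: [99, 44, 35, 72, 88, 81]
Sorted: [35, 44, 72, 81, 88, 99]

10


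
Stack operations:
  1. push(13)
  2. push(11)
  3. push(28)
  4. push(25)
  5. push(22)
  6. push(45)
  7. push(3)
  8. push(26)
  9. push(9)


push(13) -> [13]
push(11) -> [13, 11]
push(28) -> [13, 11, 28]
push(25) -> [13, 11, 28, 25]
push(22) -> [13, 11, 28, 25, 22]
push(45) -> [13, 11, 28, 25, 22, 45]
push(3) -> [13, 11, 28, 25, 22, 45, 3]
push(26) -> [13, 11, 28, 25, 22, 45, 3, 26]
push(9) -> [13, 11, 28, 25, 22, 45, 3, 26, 9]

Final stack: [13, 11, 28, 25, 22, 45, 3, 26, 9]


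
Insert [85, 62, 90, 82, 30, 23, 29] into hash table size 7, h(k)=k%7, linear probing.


Insert 85: h=1 -> slot 1
Insert 62: h=6 -> slot 6
Insert 90: h=6, 1 probes -> slot 0
Insert 82: h=5 -> slot 5
Insert 30: h=2 -> slot 2
Insert 23: h=2, 1 probes -> slot 3
Insert 29: h=1, 3 probes -> slot 4

Table: [90, 85, 30, 23, 29, 82, 62]


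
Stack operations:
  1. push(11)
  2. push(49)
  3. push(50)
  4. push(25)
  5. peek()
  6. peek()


push(11) -> [11]
push(49) -> [11, 49]
push(50) -> [11, 49, 50]
push(25) -> [11, 49, 50, 25]
peek()->25
peek()->25

Final stack: [11, 49, 50, 25]


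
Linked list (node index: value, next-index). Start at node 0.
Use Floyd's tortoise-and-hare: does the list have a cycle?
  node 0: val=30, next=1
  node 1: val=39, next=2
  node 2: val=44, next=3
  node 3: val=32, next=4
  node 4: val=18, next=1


Floyd's tortoise (slow, +1) and hare (fast, +2):
  init: slow=0, fast=0
  step 1: slow=1, fast=2
  step 2: slow=2, fast=4
  step 3: slow=3, fast=2
  step 4: slow=4, fast=4
  slow == fast at node 4: cycle detected

Cycle: yes


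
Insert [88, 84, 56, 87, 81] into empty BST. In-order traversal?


Insert 88: root
Insert 84: L from 88
Insert 56: L from 88 -> L from 84
Insert 87: L from 88 -> R from 84
Insert 81: L from 88 -> L from 84 -> R from 56

In-order: [56, 81, 84, 87, 88]


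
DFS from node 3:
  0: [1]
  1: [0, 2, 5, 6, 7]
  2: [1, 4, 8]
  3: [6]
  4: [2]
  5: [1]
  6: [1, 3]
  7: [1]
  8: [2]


Visit 3, push [6]
Visit 6, push [1]
Visit 1, push [7, 5, 2, 0]
Visit 0, push []
Visit 2, push [8, 4]
Visit 4, push []
Visit 8, push []
Visit 5, push []
Visit 7, push []

DFS order: [3, 6, 1, 0, 2, 4, 8, 5, 7]


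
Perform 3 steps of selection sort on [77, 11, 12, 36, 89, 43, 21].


Initial: [77, 11, 12, 36, 89, 43, 21]
Step 1: min=11 at 1
  Swap: [11, 77, 12, 36, 89, 43, 21]
Step 2: min=12 at 2
  Swap: [11, 12, 77, 36, 89, 43, 21]
Step 3: min=21 at 6
  Swap: [11, 12, 21, 36, 89, 43, 77]

After 3 steps: [11, 12, 21, 36, 89, 43, 77]


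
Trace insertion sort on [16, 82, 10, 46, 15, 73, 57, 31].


Initial: [16, 82, 10, 46, 15, 73, 57, 31]
Insert 82: [16, 82, 10, 46, 15, 73, 57, 31]
Insert 10: [10, 16, 82, 46, 15, 73, 57, 31]
Insert 46: [10, 16, 46, 82, 15, 73, 57, 31]
Insert 15: [10, 15, 16, 46, 82, 73, 57, 31]
Insert 73: [10, 15, 16, 46, 73, 82, 57, 31]
Insert 57: [10, 15, 16, 46, 57, 73, 82, 31]
Insert 31: [10, 15, 16, 31, 46, 57, 73, 82]

Sorted: [10, 15, 16, 31, 46, 57, 73, 82]


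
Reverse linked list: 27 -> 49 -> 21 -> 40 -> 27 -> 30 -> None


Step 1: curr=27, set curr.next=prev(None) | reversed so far: 27
Step 2: curr=49, set curr.next=prev(27) | reversed so far: 49 -> 27
Step 3: curr=21, set curr.next=prev(49) | reversed so far: 21 -> 49 -> 27
Step 4: curr=40, set curr.next=prev(21) | reversed so far: 40 -> 21 -> 49 -> 27
Step 5: curr=27, set curr.next=prev(40) | reversed so far: 27 -> 40 -> 21 -> 49 -> 27
Step 6: curr=30, set curr.next=prev(27) | reversed so far: 30 -> 27 -> 40 -> 21 -> 49 -> 27

30 -> 27 -> 40 -> 21 -> 49 -> 27 -> None


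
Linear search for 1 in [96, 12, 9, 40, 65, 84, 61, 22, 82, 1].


i=0: 96!=1
i=1: 12!=1
i=2: 9!=1
i=3: 40!=1
i=4: 65!=1
i=5: 84!=1
i=6: 61!=1
i=7: 22!=1
i=8: 82!=1
i=9: 1==1 found!

Found at 9, 10 comps


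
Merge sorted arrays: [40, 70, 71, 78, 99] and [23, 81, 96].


Take 23 from B
Take 40 from A
Take 70 from A
Take 71 from A
Take 78 from A
Take 81 from B
Take 96 from B

Merged: [23, 40, 70, 71, 78, 81, 96, 99]


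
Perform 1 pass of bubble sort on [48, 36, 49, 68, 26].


Initial: [48, 36, 49, 68, 26]
Pass 1: [36, 48, 49, 26, 68] (2 swaps)

After 1 pass: [36, 48, 49, 26, 68]


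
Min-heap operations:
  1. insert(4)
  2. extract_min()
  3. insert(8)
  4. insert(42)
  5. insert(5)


insert(4) -> [4]
extract_min()->4, []
insert(8) -> [8]
insert(42) -> [8, 42]
insert(5) -> [5, 42, 8]

Final heap: [5, 42, 8]


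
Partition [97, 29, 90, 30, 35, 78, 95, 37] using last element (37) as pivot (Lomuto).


Pivot: 37
  29 <= 37: swap -> [29, 97, 90, 30, 35, 78, 95, 37]
  30 <= 37: swap -> [29, 30, 90, 97, 35, 78, 95, 37]
  35 <= 37: swap -> [29, 30, 35, 97, 90, 78, 95, 37]
Place pivot at 3: [29, 30, 35, 37, 90, 78, 95, 97]

Partitioned: [29, 30, 35, 37, 90, 78, 95, 97]


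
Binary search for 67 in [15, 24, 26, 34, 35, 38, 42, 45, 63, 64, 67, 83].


Step 1: lo=0, hi=11, mid=5, val=38
Step 2: lo=6, hi=11, mid=8, val=63
Step 3: lo=9, hi=11, mid=10, val=67

Found at index 10


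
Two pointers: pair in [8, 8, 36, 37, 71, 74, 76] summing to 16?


lo=0(8)+hi=6(76)=84
lo=0(8)+hi=5(74)=82
lo=0(8)+hi=4(71)=79
lo=0(8)+hi=3(37)=45
lo=0(8)+hi=2(36)=44
lo=0(8)+hi=1(8)=16

Yes: 8+8=16


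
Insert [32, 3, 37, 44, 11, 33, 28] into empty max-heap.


Insert 32: [32]
Insert 3: [32, 3]
Insert 37: [37, 3, 32]
Insert 44: [44, 37, 32, 3]
Insert 11: [44, 37, 32, 3, 11]
Insert 33: [44, 37, 33, 3, 11, 32]
Insert 28: [44, 37, 33, 3, 11, 32, 28]

Final heap: [44, 37, 33, 3, 11, 32, 28]


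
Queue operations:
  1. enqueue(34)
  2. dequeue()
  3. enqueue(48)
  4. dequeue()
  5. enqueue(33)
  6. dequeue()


enqueue(34) -> [34]
dequeue()->34, []
enqueue(48) -> [48]
dequeue()->48, []
enqueue(33) -> [33]
dequeue()->33, []

Final queue: []


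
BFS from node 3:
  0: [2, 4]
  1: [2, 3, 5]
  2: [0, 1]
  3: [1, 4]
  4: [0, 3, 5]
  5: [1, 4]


Visit 3, enqueue [1, 4]
Visit 1, enqueue [2, 5]
Visit 4, enqueue [0]
Visit 2, enqueue []
Visit 5, enqueue []
Visit 0, enqueue []

BFS order: [3, 1, 4, 2, 5, 0]


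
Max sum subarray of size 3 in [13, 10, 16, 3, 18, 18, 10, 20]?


[0:3]: 39
[1:4]: 29
[2:5]: 37
[3:6]: 39
[4:7]: 46
[5:8]: 48

Max: 48 at [5:8]


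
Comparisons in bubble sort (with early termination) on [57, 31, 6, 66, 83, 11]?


Algorithm: bubble sort (with early termination)
Input: [57, 31, 6, 66, 83, 11]
Sorted: [6, 11, 31, 57, 66, 83]

15


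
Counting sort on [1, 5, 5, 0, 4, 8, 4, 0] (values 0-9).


Input: [1, 5, 5, 0, 4, 8, 4, 0]
Counts: [2, 1, 0, 0, 2, 2, 0, 0, 1, 0]

Sorted: [0, 0, 1, 4, 4, 5, 5, 8]


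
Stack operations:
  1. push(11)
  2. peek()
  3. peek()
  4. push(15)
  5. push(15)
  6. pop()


push(11) -> [11]
peek()->11
peek()->11
push(15) -> [11, 15]
push(15) -> [11, 15, 15]
pop()->15, [11, 15]

Final stack: [11, 15]


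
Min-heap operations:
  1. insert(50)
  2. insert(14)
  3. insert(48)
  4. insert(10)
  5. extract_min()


insert(50) -> [50]
insert(14) -> [14, 50]
insert(48) -> [14, 50, 48]
insert(10) -> [10, 14, 48, 50]
extract_min()->10, [14, 50, 48]

Final heap: [14, 50, 48]


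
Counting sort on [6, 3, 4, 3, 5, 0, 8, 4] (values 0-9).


Input: [6, 3, 4, 3, 5, 0, 8, 4]
Counts: [1, 0, 0, 2, 2, 1, 1, 0, 1, 0]

Sorted: [0, 3, 3, 4, 4, 5, 6, 8]


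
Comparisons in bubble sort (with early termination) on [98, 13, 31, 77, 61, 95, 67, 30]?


Algorithm: bubble sort (with early termination)
Input: [98, 13, 31, 77, 61, 95, 67, 30]
Sorted: [13, 30, 31, 61, 67, 77, 95, 98]

28


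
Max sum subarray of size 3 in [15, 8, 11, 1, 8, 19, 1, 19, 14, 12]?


[0:3]: 34
[1:4]: 20
[2:5]: 20
[3:6]: 28
[4:7]: 28
[5:8]: 39
[6:9]: 34
[7:10]: 45

Max: 45 at [7:10]


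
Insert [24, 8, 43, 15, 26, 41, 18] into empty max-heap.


Insert 24: [24]
Insert 8: [24, 8]
Insert 43: [43, 8, 24]
Insert 15: [43, 15, 24, 8]
Insert 26: [43, 26, 24, 8, 15]
Insert 41: [43, 26, 41, 8, 15, 24]
Insert 18: [43, 26, 41, 8, 15, 24, 18]

Final heap: [43, 26, 41, 8, 15, 24, 18]


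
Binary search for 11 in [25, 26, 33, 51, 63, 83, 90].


Step 1: lo=0, hi=6, mid=3, val=51
Step 2: lo=0, hi=2, mid=1, val=26
Step 3: lo=0, hi=0, mid=0, val=25

Not found


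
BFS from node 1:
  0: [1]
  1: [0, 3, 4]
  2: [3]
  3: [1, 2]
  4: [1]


Visit 1, enqueue [0, 3, 4]
Visit 0, enqueue []
Visit 3, enqueue [2]
Visit 4, enqueue []
Visit 2, enqueue []

BFS order: [1, 0, 3, 4, 2]


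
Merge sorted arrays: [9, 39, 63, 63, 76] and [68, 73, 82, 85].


Take 9 from A
Take 39 from A
Take 63 from A
Take 63 from A
Take 68 from B
Take 73 from B
Take 76 from A

Merged: [9, 39, 63, 63, 68, 73, 76, 82, 85]


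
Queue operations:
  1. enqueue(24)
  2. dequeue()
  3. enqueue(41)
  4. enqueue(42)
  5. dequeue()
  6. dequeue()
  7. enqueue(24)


enqueue(24) -> [24]
dequeue()->24, []
enqueue(41) -> [41]
enqueue(42) -> [41, 42]
dequeue()->41, [42]
dequeue()->42, []
enqueue(24) -> [24]

Final queue: [24]


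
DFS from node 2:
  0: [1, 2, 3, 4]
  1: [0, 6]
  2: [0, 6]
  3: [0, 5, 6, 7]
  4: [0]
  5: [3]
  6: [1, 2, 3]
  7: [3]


Visit 2, push [6, 0]
Visit 0, push [4, 3, 1]
Visit 1, push [6]
Visit 6, push [3]
Visit 3, push [7, 5]
Visit 5, push []
Visit 7, push []
Visit 4, push []

DFS order: [2, 0, 1, 6, 3, 5, 7, 4]


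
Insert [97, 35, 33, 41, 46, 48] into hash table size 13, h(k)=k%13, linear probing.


Insert 97: h=6 -> slot 6
Insert 35: h=9 -> slot 9
Insert 33: h=7 -> slot 7
Insert 41: h=2 -> slot 2
Insert 46: h=7, 1 probes -> slot 8
Insert 48: h=9, 1 probes -> slot 10

Table: [None, None, 41, None, None, None, 97, 33, 46, 35, 48, None, None]


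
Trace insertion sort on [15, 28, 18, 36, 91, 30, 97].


Initial: [15, 28, 18, 36, 91, 30, 97]
Insert 28: [15, 28, 18, 36, 91, 30, 97]
Insert 18: [15, 18, 28, 36, 91, 30, 97]
Insert 36: [15, 18, 28, 36, 91, 30, 97]
Insert 91: [15, 18, 28, 36, 91, 30, 97]
Insert 30: [15, 18, 28, 30, 36, 91, 97]
Insert 97: [15, 18, 28, 30, 36, 91, 97]

Sorted: [15, 18, 28, 30, 36, 91, 97]


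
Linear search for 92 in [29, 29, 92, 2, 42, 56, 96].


i=0: 29!=92
i=1: 29!=92
i=2: 92==92 found!

Found at 2, 3 comps


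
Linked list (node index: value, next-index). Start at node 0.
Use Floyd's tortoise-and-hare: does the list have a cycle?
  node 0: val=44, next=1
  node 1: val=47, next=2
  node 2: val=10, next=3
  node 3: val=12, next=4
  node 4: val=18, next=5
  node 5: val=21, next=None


Floyd's tortoise (slow, +1) and hare (fast, +2):
  init: slow=0, fast=0
  step 1: slow=1, fast=2
  step 2: slow=2, fast=4
  step 3: fast 4->5->None, no cycle

Cycle: no


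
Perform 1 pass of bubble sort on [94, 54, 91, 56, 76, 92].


Initial: [94, 54, 91, 56, 76, 92]
Pass 1: [54, 91, 56, 76, 92, 94] (5 swaps)

After 1 pass: [54, 91, 56, 76, 92, 94]


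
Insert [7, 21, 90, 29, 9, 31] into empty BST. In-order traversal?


Insert 7: root
Insert 21: R from 7
Insert 90: R from 7 -> R from 21
Insert 29: R from 7 -> R from 21 -> L from 90
Insert 9: R from 7 -> L from 21
Insert 31: R from 7 -> R from 21 -> L from 90 -> R from 29

In-order: [7, 9, 21, 29, 31, 90]


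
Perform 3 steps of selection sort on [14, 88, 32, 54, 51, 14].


Initial: [14, 88, 32, 54, 51, 14]
Step 1: min=14 at 0
  Swap: [14, 88, 32, 54, 51, 14]
Step 2: min=14 at 5
  Swap: [14, 14, 32, 54, 51, 88]
Step 3: min=32 at 2
  Swap: [14, 14, 32, 54, 51, 88]

After 3 steps: [14, 14, 32, 54, 51, 88]


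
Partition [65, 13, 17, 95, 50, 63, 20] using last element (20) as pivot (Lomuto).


Pivot: 20
  13 <= 20: swap -> [13, 65, 17, 95, 50, 63, 20]
  17 <= 20: swap -> [13, 17, 65, 95, 50, 63, 20]
Place pivot at 2: [13, 17, 20, 95, 50, 63, 65]

Partitioned: [13, 17, 20, 95, 50, 63, 65]
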